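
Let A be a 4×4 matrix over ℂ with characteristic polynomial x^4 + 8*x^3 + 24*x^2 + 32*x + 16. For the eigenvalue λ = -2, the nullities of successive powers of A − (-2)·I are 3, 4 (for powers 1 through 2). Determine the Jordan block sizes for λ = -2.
Block sizes for λ = -2: [2, 1, 1]

From the dimensions of kernels of powers, the number of Jordan blocks of size at least j is d_j − d_{j−1} where d_j = dim ker(N^j) (with d_0 = 0). Computing the differences gives [3, 1].
The number of blocks of size exactly k is (#blocks of size ≥ k) − (#blocks of size ≥ k + 1), so the partition is: 2 block(s) of size 1, 1 block(s) of size 2.
In nonincreasing order the block sizes are [2, 1, 1].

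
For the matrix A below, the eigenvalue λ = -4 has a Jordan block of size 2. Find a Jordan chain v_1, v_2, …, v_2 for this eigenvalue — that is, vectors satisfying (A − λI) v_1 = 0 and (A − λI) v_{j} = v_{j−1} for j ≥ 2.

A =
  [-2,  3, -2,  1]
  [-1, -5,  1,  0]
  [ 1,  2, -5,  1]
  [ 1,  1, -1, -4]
A Jordan chain for λ = -4 of length 2:
v_1 = (2, -1, 1, 1)ᵀ
v_2 = (1, 0, 0, 0)ᵀ

Let N = A − (-4)·I. We want v_2 with N^2 v_2 = 0 but N^1 v_2 ≠ 0; then v_{j-1} := N · v_j for j = 2, …, 2.

Pick v_2 = (1, 0, 0, 0)ᵀ.
Then v_1 = N · v_2 = (2, -1, 1, 1)ᵀ.

Sanity check: (A − (-4)·I) v_1 = (0, 0, 0, 0)ᵀ = 0. ✓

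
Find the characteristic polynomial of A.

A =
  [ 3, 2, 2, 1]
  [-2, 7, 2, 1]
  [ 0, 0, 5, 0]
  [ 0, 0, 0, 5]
x^4 - 20*x^3 + 150*x^2 - 500*x + 625

Expanding det(x·I − A) (e.g. by cofactor expansion or by noting that A is similar to its Jordan form J, which has the same characteristic polynomial as A) gives
  χ_A(x) = x^4 - 20*x^3 + 150*x^2 - 500*x + 625
which factors as (x - 5)^4. The eigenvalues (with algebraic multiplicities) are λ = 5 with multiplicity 4.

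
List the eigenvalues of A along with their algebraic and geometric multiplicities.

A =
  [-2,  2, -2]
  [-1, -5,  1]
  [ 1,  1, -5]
λ = -4: alg = 3, geom = 2

Step 1 — factor the characteristic polynomial to read off the algebraic multiplicities:
  χ_A(x) = (x + 4)^3

Step 2 — compute geometric multiplicities via the rank-nullity identity g(λ) = n − rank(A − λI):
  rank(A − (-4)·I) = 1, so dim ker(A − (-4)·I) = n − 1 = 2

Summary:
  λ = -4: algebraic multiplicity = 3, geometric multiplicity = 2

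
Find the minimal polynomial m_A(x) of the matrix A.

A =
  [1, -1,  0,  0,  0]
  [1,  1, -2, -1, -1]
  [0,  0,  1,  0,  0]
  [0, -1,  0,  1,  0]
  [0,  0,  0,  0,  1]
x^3 - 3*x^2 + 3*x - 1

The characteristic polynomial is χ_A(x) = (x - 1)^5, so the eigenvalues are known. The minimal polynomial is
  m_A(x) = Π_λ (x − λ)^{k_λ}
where k_λ is the size of the *largest* Jordan block for λ (equivalently, the smallest k with (A − λI)^k v = 0 for every generalised eigenvector v of λ).

  λ = 1: largest Jordan block has size 3, contributing (x − 1)^3

So m_A(x) = (x - 1)^3 = x^3 - 3*x^2 + 3*x - 1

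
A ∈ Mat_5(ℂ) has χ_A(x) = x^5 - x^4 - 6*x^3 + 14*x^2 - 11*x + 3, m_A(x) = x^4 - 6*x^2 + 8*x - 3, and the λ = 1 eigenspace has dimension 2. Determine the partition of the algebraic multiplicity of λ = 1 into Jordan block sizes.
Block sizes for λ = 1: [3, 1]

Step 1 — from the characteristic polynomial, algebraic multiplicity of λ = 1 is 4. From dim ker(A − (1)·I) = 2, there are exactly 2 Jordan blocks for λ = 1.
Step 2 — from the minimal polynomial, the factor (x − 1)^3 tells us the largest block for λ = 1 has size 3.
Step 3 — with total size 4, 2 blocks, and largest block 3, the block sizes (in nonincreasing order) are [3, 1].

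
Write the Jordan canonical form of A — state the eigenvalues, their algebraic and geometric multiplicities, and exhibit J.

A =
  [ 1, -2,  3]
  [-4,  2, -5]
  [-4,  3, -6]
J_3(-1)

The characteristic polynomial is
  det(x·I − A) = x^3 + 3*x^2 + 3*x + 1 = (x + 1)^3

Eigenvalues and multiplicities (the geometric multiplicity of λ is n − rank(A − λI), which equals the number of Jordan blocks for λ):
  λ = -1: algebraic multiplicity = 3, geometric multiplicity = 1

Determining the block sizes for each eigenvalue:
  λ = -1: one block (gm = 1), so the single block has size am = 3 → block sizes [3]

Assembling the blocks gives a Jordan form
J =
  [-1,  1,  0]
  [ 0, -1,  1]
  [ 0,  0, -1]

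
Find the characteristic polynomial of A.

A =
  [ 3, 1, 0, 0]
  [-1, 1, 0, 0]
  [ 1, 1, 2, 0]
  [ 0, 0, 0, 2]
x^4 - 8*x^3 + 24*x^2 - 32*x + 16

Expanding det(x·I − A) (e.g. by cofactor expansion or by noting that A is similar to its Jordan form J, which has the same characteristic polynomial as A) gives
  χ_A(x) = x^4 - 8*x^3 + 24*x^2 - 32*x + 16
which factors as (x - 2)^4. The eigenvalues (with algebraic multiplicities) are λ = 2 with multiplicity 4.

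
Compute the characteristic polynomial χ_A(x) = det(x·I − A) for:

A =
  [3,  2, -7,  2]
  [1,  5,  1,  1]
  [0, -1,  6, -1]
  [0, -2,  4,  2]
x^4 - 16*x^3 + 96*x^2 - 256*x + 256

Expanding det(x·I − A) (e.g. by cofactor expansion or by noting that A is similar to its Jordan form J, which has the same characteristic polynomial as A) gives
  χ_A(x) = x^4 - 16*x^3 + 96*x^2 - 256*x + 256
which factors as (x - 4)^4. The eigenvalues (with algebraic multiplicities) are λ = 4 with multiplicity 4.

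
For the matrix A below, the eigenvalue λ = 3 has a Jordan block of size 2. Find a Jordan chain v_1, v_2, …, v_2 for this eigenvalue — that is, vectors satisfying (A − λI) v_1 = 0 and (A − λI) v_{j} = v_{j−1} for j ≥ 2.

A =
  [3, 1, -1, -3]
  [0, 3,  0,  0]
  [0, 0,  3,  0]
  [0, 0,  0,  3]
A Jordan chain for λ = 3 of length 2:
v_1 = (1, 0, 0, 0)ᵀ
v_2 = (0, 1, 0, 0)ᵀ

Let N = A − (3)·I. We want v_2 with N^2 v_2 = 0 but N^1 v_2 ≠ 0; then v_{j-1} := N · v_j for j = 2, …, 2.

Pick v_2 = (0, 1, 0, 0)ᵀ.
Then v_1 = N · v_2 = (1, 0, 0, 0)ᵀ.

Sanity check: (A − (3)·I) v_1 = (0, 0, 0, 0)ᵀ = 0. ✓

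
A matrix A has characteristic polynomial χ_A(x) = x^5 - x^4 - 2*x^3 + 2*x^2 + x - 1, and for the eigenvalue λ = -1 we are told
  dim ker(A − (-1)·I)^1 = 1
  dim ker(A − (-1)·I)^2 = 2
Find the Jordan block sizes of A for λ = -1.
Block sizes for λ = -1: [2]

From the dimensions of kernels of powers, the number of Jordan blocks of size at least j is d_j − d_{j−1} where d_j = dim ker(N^j) (with d_0 = 0). Computing the differences gives [1, 1].
The number of blocks of size exactly k is (#blocks of size ≥ k) − (#blocks of size ≥ k + 1), so the partition is: 1 block(s) of size 2.
In nonincreasing order the block sizes are [2].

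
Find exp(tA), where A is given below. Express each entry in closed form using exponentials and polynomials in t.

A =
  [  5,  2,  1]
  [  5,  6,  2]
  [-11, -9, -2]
e^{tA} =
  [3*t^2*exp(3*t)/2 + 2*t*exp(3*t) + exp(3*t), t^2*exp(3*t)/2 + 2*t*exp(3*t), t^2*exp(3*t)/2 + t*exp(3*t)]
  [3*t^2*exp(3*t)/2 + 5*t*exp(3*t), t^2*exp(3*t)/2 + 3*t*exp(3*t) + exp(3*t), t^2*exp(3*t)/2 + 2*t*exp(3*t)]
  [-6*t^2*exp(3*t) - 11*t*exp(3*t), -2*t^2*exp(3*t) - 9*t*exp(3*t), -2*t^2*exp(3*t) - 5*t*exp(3*t) + exp(3*t)]

Strategy: write A = P · J · P⁻¹ where J is a Jordan canonical form, so e^{tA} = P · e^{tJ} · P⁻¹, and e^{tJ} can be computed block-by-block.

A has Jordan form
J =
  [3, 1, 0]
  [0, 3, 1]
  [0, 0, 3]
(up to reordering of blocks).

Per-block formulas:
  For a 3×3 Jordan block J_3(3): exp(t · J_3(3)) = e^(3t)·(I + t·N + (t^2/2)·N^2), where N is the 3×3 nilpotent shift.

After assembling e^{tJ} and conjugating by P, we get:

e^{tA} =
  [3*t^2*exp(3*t)/2 + 2*t*exp(3*t) + exp(3*t), t^2*exp(3*t)/2 + 2*t*exp(3*t), t^2*exp(3*t)/2 + t*exp(3*t)]
  [3*t^2*exp(3*t)/2 + 5*t*exp(3*t), t^2*exp(3*t)/2 + 3*t*exp(3*t) + exp(3*t), t^2*exp(3*t)/2 + 2*t*exp(3*t)]
  [-6*t^2*exp(3*t) - 11*t*exp(3*t), -2*t^2*exp(3*t) - 9*t*exp(3*t), -2*t^2*exp(3*t) - 5*t*exp(3*t) + exp(3*t)]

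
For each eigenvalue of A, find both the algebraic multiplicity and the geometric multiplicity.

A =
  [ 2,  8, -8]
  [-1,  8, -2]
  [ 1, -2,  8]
λ = 6: alg = 3, geom = 2

Step 1 — factor the characteristic polynomial to read off the algebraic multiplicities:
  χ_A(x) = (x - 6)^3

Step 2 — compute geometric multiplicities via the rank-nullity identity g(λ) = n − rank(A − λI):
  rank(A − (6)·I) = 1, so dim ker(A − (6)·I) = n − 1 = 2

Summary:
  λ = 6: algebraic multiplicity = 3, geometric multiplicity = 2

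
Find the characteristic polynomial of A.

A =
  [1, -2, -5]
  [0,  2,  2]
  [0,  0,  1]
x^3 - 4*x^2 + 5*x - 2

Expanding det(x·I − A) (e.g. by cofactor expansion or by noting that A is similar to its Jordan form J, which has the same characteristic polynomial as A) gives
  χ_A(x) = x^3 - 4*x^2 + 5*x - 2
which factors as (x - 2)*(x - 1)^2. The eigenvalues (with algebraic multiplicities) are λ = 1 with multiplicity 2, λ = 2 with multiplicity 1.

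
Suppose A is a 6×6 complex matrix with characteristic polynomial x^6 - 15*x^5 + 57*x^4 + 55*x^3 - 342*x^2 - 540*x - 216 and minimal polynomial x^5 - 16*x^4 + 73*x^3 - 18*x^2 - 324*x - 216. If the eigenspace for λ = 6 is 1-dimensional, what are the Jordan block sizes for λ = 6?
Block sizes for λ = 6: [3]

Step 1 — from the characteristic polynomial, algebraic multiplicity of λ = 6 is 3. From dim ker(A − (6)·I) = 1, there are exactly 1 Jordan blocks for λ = 6.
Step 2 — from the minimal polynomial, the factor (x − 6)^3 tells us the largest block for λ = 6 has size 3.
Step 3 — with total size 3, 1 blocks, and largest block 3, the block sizes (in nonincreasing order) are [3].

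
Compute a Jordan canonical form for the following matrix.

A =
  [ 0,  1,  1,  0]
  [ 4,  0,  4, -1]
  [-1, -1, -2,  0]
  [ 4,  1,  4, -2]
J_3(-1) ⊕ J_1(-1)

The characteristic polynomial is
  det(x·I − A) = x^4 + 4*x^3 + 6*x^2 + 4*x + 1 = (x + 1)^4

Eigenvalues and multiplicities (the geometric multiplicity of λ is n − rank(A − λI), which equals the number of Jordan blocks for λ):
  λ = -1: algebraic multiplicity = 4, geometric multiplicity = 2

Determining the block sizes for each eigenvalue:
  λ = -1: with am = 4 and gm = 2, the partition is not yet determined (e.g. several partitions of 4 into 2 parts exist). Let N = A − (-1)·I. Computing rank(N^1) = 2, rank(N^2) = 1, rank(N^3) = 0; the number of blocks of size ≥ j is rank(N^{j−1}) − rank(N^j), giving [2, 1, 1]. So we have 1 block(s) of size 3, 1 block(s) of size 1 → block sizes [3, 1]

Assembling the blocks gives a Jordan form
J =
  [-1,  1,  0,  0]
  [ 0, -1,  1,  0]
  [ 0,  0, -1,  0]
  [ 0,  0,  0, -1]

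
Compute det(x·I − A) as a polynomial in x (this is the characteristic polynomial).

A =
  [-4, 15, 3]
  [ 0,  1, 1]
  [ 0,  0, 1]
x^3 + 2*x^2 - 7*x + 4

Expanding det(x·I − A) (e.g. by cofactor expansion or by noting that A is similar to its Jordan form J, which has the same characteristic polynomial as A) gives
  χ_A(x) = x^3 + 2*x^2 - 7*x + 4
which factors as (x - 1)^2*(x + 4). The eigenvalues (with algebraic multiplicities) are λ = -4 with multiplicity 1, λ = 1 with multiplicity 2.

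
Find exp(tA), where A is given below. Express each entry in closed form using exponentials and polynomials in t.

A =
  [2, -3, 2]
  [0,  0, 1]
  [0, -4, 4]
e^{tA} =
  [exp(2*t), -t^2*exp(2*t) - 3*t*exp(2*t), t^2*exp(2*t)/2 + 2*t*exp(2*t)]
  [0, -2*t*exp(2*t) + exp(2*t), t*exp(2*t)]
  [0, -4*t*exp(2*t), 2*t*exp(2*t) + exp(2*t)]

Strategy: write A = P · J · P⁻¹ where J is a Jordan canonical form, so e^{tA} = P · e^{tJ} · P⁻¹, and e^{tJ} can be computed block-by-block.

A has Jordan form
J =
  [2, 1, 0]
  [0, 2, 1]
  [0, 0, 2]
(up to reordering of blocks).

Per-block formulas:
  For a 3×3 Jordan block J_3(2): exp(t · J_3(2)) = e^(2t)·(I + t·N + (t^2/2)·N^2), where N is the 3×3 nilpotent shift.

After assembling e^{tJ} and conjugating by P, we get:

e^{tA} =
  [exp(2*t), -t^2*exp(2*t) - 3*t*exp(2*t), t^2*exp(2*t)/2 + 2*t*exp(2*t)]
  [0, -2*t*exp(2*t) + exp(2*t), t*exp(2*t)]
  [0, -4*t*exp(2*t), 2*t*exp(2*t) + exp(2*t)]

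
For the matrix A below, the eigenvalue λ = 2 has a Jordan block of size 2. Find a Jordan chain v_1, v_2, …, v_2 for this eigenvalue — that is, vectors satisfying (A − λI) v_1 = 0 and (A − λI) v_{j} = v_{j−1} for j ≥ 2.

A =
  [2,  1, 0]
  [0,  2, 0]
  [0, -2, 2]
A Jordan chain for λ = 2 of length 2:
v_1 = (1, 0, -2)ᵀ
v_2 = (0, 1, 0)ᵀ

Let N = A − (2)·I. We want v_2 with N^2 v_2 = 0 but N^1 v_2 ≠ 0; then v_{j-1} := N · v_j for j = 2, …, 2.

Pick v_2 = (0, 1, 0)ᵀ.
Then v_1 = N · v_2 = (1, 0, -2)ᵀ.

Sanity check: (A − (2)·I) v_1 = (0, 0, 0)ᵀ = 0. ✓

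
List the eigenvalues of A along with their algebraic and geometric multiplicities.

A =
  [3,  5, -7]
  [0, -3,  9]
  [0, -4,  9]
λ = 3: alg = 3, geom = 1

Step 1 — factor the characteristic polynomial to read off the algebraic multiplicities:
  χ_A(x) = (x - 3)^3

Step 2 — compute geometric multiplicities via the rank-nullity identity g(λ) = n − rank(A − λI):
  rank(A − (3)·I) = 2, so dim ker(A − (3)·I) = n − 2 = 1

Summary:
  λ = 3: algebraic multiplicity = 3, geometric multiplicity = 1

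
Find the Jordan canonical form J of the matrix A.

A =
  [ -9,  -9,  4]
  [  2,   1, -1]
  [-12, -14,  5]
J_3(-1)

The characteristic polynomial is
  det(x·I − A) = x^3 + 3*x^2 + 3*x + 1 = (x + 1)^3

Eigenvalues and multiplicities (the geometric multiplicity of λ is n − rank(A − λI), which equals the number of Jordan blocks for λ):
  λ = -1: algebraic multiplicity = 3, geometric multiplicity = 1

Determining the block sizes for each eigenvalue:
  λ = -1: one block (gm = 1), so the single block has size am = 3 → block sizes [3]

Assembling the blocks gives a Jordan form
J =
  [-1,  1,  0]
  [ 0, -1,  1]
  [ 0,  0, -1]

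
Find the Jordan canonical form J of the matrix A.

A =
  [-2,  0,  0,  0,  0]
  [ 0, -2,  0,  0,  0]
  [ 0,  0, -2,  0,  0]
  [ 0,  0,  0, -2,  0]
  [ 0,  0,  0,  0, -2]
J_1(-2) ⊕ J_1(-2) ⊕ J_1(-2) ⊕ J_1(-2) ⊕ J_1(-2)

The characteristic polynomial is
  det(x·I − A) = x^5 + 10*x^4 + 40*x^3 + 80*x^2 + 80*x + 32 = (x + 2)^5

Eigenvalues and multiplicities (the geometric multiplicity of λ is n − rank(A − λI), which equals the number of Jordan blocks for λ):
  λ = -2: algebraic multiplicity = 5, geometric multiplicity = 5

Determining the block sizes for each eigenvalue:
  λ = -2: gm = am = 5, so every block has size 1 → block sizes [1, 1, 1, 1, 1]

Assembling the blocks gives a Jordan form
J =
  [-2,  0,  0,  0,  0]
  [ 0, -2,  0,  0,  0]
  [ 0,  0, -2,  0,  0]
  [ 0,  0,  0, -2,  0]
  [ 0,  0,  0,  0, -2]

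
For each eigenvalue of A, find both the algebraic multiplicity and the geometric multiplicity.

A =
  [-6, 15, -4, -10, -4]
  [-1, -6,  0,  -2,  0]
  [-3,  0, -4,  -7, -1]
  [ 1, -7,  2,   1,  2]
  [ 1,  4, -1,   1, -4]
λ = -5: alg = 2, geom = 1; λ = -3: alg = 3, geom = 2

Step 1 — factor the characteristic polynomial to read off the algebraic multiplicities:
  χ_A(x) = (x + 3)^3*(x + 5)^2

Step 2 — compute geometric multiplicities via the rank-nullity identity g(λ) = n − rank(A − λI):
  rank(A − (-5)·I) = 4, so dim ker(A − (-5)·I) = n − 4 = 1
  rank(A − (-3)·I) = 3, so dim ker(A − (-3)·I) = n − 3 = 2

Summary:
  λ = -5: algebraic multiplicity = 2, geometric multiplicity = 1
  λ = -3: algebraic multiplicity = 3, geometric multiplicity = 2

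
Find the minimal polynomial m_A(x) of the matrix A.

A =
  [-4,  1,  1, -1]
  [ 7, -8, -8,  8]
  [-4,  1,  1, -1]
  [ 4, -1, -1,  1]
x^3 + 10*x^2 + 25*x

The characteristic polynomial is χ_A(x) = x^2*(x + 5)^2, so the eigenvalues are known. The minimal polynomial is
  m_A(x) = Π_λ (x − λ)^{k_λ}
where k_λ is the size of the *largest* Jordan block for λ (equivalently, the smallest k with (A − λI)^k v = 0 for every generalised eigenvector v of λ).

  λ = -5: largest Jordan block has size 2, contributing (x + 5)^2
  λ = 0: largest Jordan block has size 1, contributing (x − 0)

So m_A(x) = x*(x + 5)^2 = x^3 + 10*x^2 + 25*x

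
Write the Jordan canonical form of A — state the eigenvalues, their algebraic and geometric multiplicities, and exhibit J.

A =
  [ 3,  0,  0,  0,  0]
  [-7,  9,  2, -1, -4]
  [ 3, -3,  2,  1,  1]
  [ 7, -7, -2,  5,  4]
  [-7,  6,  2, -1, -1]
J_1(3) ⊕ J_1(3) ⊕ J_3(4)

The characteristic polynomial is
  det(x·I − A) = x^5 - 18*x^4 + 129*x^3 - 460*x^2 + 816*x - 576 = (x - 4)^3*(x - 3)^2

Eigenvalues and multiplicities (the geometric multiplicity of λ is n − rank(A − λI), which equals the number of Jordan blocks for λ):
  λ = 3: algebraic multiplicity = 2, geometric multiplicity = 2
  λ = 4: algebraic multiplicity = 3, geometric multiplicity = 1

Determining the block sizes for each eigenvalue:
  λ = 3: gm = am = 2, so every block has size 1 → block sizes [1, 1]
  λ = 4: one block (gm = 1), so the single block has size am = 3 → block sizes [3]

Assembling the blocks gives a Jordan form
J =
  [3, 0, 0, 0, 0]
  [0, 3, 0, 0, 0]
  [0, 0, 4, 1, 0]
  [0, 0, 0, 4, 1]
  [0, 0, 0, 0, 4]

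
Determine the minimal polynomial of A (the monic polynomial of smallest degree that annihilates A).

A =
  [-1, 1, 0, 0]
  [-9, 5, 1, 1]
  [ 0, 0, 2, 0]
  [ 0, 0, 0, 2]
x^3 - 6*x^2 + 12*x - 8

The characteristic polynomial is χ_A(x) = (x - 2)^4, so the eigenvalues are known. The minimal polynomial is
  m_A(x) = Π_λ (x − λ)^{k_λ}
where k_λ is the size of the *largest* Jordan block for λ (equivalently, the smallest k with (A − λI)^k v = 0 for every generalised eigenvector v of λ).

  λ = 2: largest Jordan block has size 3, contributing (x − 2)^3

So m_A(x) = (x - 2)^3 = x^3 - 6*x^2 + 12*x - 8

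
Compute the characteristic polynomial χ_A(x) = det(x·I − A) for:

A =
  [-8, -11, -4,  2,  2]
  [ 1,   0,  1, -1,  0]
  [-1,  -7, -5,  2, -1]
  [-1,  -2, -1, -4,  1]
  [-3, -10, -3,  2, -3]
x^5 + 20*x^4 + 160*x^3 + 640*x^2 + 1280*x + 1024

Expanding det(x·I − A) (e.g. by cofactor expansion or by noting that A is similar to its Jordan form J, which has the same characteristic polynomial as A) gives
  χ_A(x) = x^5 + 20*x^4 + 160*x^3 + 640*x^2 + 1280*x + 1024
which factors as (x + 4)^5. The eigenvalues (with algebraic multiplicities) are λ = -4 with multiplicity 5.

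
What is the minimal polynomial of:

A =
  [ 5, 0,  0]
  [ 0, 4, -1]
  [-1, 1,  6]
x^3 - 15*x^2 + 75*x - 125

The characteristic polynomial is χ_A(x) = (x - 5)^3, so the eigenvalues are known. The minimal polynomial is
  m_A(x) = Π_λ (x − λ)^{k_λ}
where k_λ is the size of the *largest* Jordan block for λ (equivalently, the smallest k with (A − λI)^k v = 0 for every generalised eigenvector v of λ).

  λ = 5: largest Jordan block has size 3, contributing (x − 5)^3

So m_A(x) = (x - 5)^3 = x^3 - 15*x^2 + 75*x - 125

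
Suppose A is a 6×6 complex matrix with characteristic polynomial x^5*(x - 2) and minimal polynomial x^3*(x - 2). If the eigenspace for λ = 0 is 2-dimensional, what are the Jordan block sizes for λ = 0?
Block sizes for λ = 0: [3, 2]

Step 1 — from the characteristic polynomial, algebraic multiplicity of λ = 0 is 5. From dim ker(A − (0)·I) = 2, there are exactly 2 Jordan blocks for λ = 0.
Step 2 — from the minimal polynomial, the factor (x − 0)^3 tells us the largest block for λ = 0 has size 3.
Step 3 — with total size 5, 2 blocks, and largest block 3, the block sizes (in nonincreasing order) are [3, 2].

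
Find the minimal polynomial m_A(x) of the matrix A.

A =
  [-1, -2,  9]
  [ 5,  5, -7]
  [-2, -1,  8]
x^3 - 12*x^2 + 48*x - 64

The characteristic polynomial is χ_A(x) = (x - 4)^3, so the eigenvalues are known. The minimal polynomial is
  m_A(x) = Π_λ (x − λ)^{k_λ}
where k_λ is the size of the *largest* Jordan block for λ (equivalently, the smallest k with (A − λI)^k v = 0 for every generalised eigenvector v of λ).

  λ = 4: largest Jordan block has size 3, contributing (x − 4)^3

So m_A(x) = (x - 4)^3 = x^3 - 12*x^2 + 48*x - 64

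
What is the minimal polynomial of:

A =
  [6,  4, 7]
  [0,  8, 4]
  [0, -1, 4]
x^3 - 18*x^2 + 108*x - 216

The characteristic polynomial is χ_A(x) = (x - 6)^3, so the eigenvalues are known. The minimal polynomial is
  m_A(x) = Π_λ (x − λ)^{k_λ}
where k_λ is the size of the *largest* Jordan block for λ (equivalently, the smallest k with (A − λI)^k v = 0 for every generalised eigenvector v of λ).

  λ = 6: largest Jordan block has size 3, contributing (x − 6)^3

So m_A(x) = (x - 6)^3 = x^3 - 18*x^2 + 108*x - 216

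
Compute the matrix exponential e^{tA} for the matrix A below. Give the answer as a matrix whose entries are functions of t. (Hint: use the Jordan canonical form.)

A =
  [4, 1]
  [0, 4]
e^{tA} =
  [exp(4*t), t*exp(4*t)]
  [0, exp(4*t)]

Strategy: write A = P · J · P⁻¹ where J is a Jordan canonical form, so e^{tA} = P · e^{tJ} · P⁻¹, and e^{tJ} can be computed block-by-block.

A has Jordan form
J =
  [4, 1]
  [0, 4]
(up to reordering of blocks).

Per-block formulas:
  For a 2×2 Jordan block J_2(4): exp(t · J_2(4)) = e^(4t)·(I + t·N), where N is the 2×2 nilpotent shift.

After assembling e^{tJ} and conjugating by P, we get:

e^{tA} =
  [exp(4*t), t*exp(4*t)]
  [0, exp(4*t)]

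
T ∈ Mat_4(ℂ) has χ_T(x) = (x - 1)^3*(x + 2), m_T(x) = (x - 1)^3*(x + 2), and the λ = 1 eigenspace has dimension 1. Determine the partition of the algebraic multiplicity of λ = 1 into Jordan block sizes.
Block sizes for λ = 1: [3]

Step 1 — from the characteristic polynomial, algebraic multiplicity of λ = 1 is 3. From dim ker(T − (1)·I) = 1, there are exactly 1 Jordan blocks for λ = 1.
Step 2 — from the minimal polynomial, the factor (x − 1)^3 tells us the largest block for λ = 1 has size 3.
Step 3 — with total size 3, 1 blocks, and largest block 3, the block sizes (in nonincreasing order) are [3].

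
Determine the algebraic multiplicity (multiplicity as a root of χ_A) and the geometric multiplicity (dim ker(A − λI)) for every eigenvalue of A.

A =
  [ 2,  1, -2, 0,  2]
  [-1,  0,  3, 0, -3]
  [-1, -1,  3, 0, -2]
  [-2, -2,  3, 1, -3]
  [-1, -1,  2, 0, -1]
λ = 1: alg = 5, geom = 3

Step 1 — factor the characteristic polynomial to read off the algebraic multiplicities:
  χ_A(x) = (x - 1)^5

Step 2 — compute geometric multiplicities via the rank-nullity identity g(λ) = n − rank(A − λI):
  rank(A − (1)·I) = 2, so dim ker(A − (1)·I) = n − 2 = 3

Summary:
  λ = 1: algebraic multiplicity = 5, geometric multiplicity = 3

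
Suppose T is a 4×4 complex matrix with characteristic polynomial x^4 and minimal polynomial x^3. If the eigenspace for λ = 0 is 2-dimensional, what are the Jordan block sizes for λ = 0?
Block sizes for λ = 0: [3, 1]

Step 1 — from the characteristic polynomial, algebraic multiplicity of λ = 0 is 4. From dim ker(T − (0)·I) = 2, there are exactly 2 Jordan blocks for λ = 0.
Step 2 — from the minimal polynomial, the factor (x − 0)^3 tells us the largest block for λ = 0 has size 3.
Step 3 — with total size 4, 2 blocks, and largest block 3, the block sizes (in nonincreasing order) are [3, 1].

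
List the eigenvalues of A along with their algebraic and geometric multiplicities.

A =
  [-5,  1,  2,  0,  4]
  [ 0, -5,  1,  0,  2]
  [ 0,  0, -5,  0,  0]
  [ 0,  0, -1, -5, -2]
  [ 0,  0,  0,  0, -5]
λ = -5: alg = 5, geom = 3

Step 1 — factor the characteristic polynomial to read off the algebraic multiplicities:
  χ_A(x) = (x + 5)^5

Step 2 — compute geometric multiplicities via the rank-nullity identity g(λ) = n − rank(A − λI):
  rank(A − (-5)·I) = 2, so dim ker(A − (-5)·I) = n − 2 = 3

Summary:
  λ = -5: algebraic multiplicity = 5, geometric multiplicity = 3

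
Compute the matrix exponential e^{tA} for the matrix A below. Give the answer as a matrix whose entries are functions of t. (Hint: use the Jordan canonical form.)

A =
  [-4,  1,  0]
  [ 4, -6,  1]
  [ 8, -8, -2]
e^{tA} =
  [2*t^2*exp(-4*t) + exp(-4*t), -t^2*exp(-4*t) + t*exp(-4*t), t^2*exp(-4*t)/2]
  [4*t*exp(-4*t), -2*t*exp(-4*t) + exp(-4*t), t*exp(-4*t)]
  [-8*t^2*exp(-4*t) + 8*t*exp(-4*t), 4*t^2*exp(-4*t) - 8*t*exp(-4*t), -2*t^2*exp(-4*t) + 2*t*exp(-4*t) + exp(-4*t)]

Strategy: write A = P · J · P⁻¹ where J is a Jordan canonical form, so e^{tA} = P · e^{tJ} · P⁻¹, and e^{tJ} can be computed block-by-block.

A has Jordan form
J =
  [-4,  1,  0]
  [ 0, -4,  1]
  [ 0,  0, -4]
(up to reordering of blocks).

Per-block formulas:
  For a 3×3 Jordan block J_3(-4): exp(t · J_3(-4)) = e^(-4t)·(I + t·N + (t^2/2)·N^2), where N is the 3×3 nilpotent shift.

After assembling e^{tJ} and conjugating by P, we get:

e^{tA} =
  [2*t^2*exp(-4*t) + exp(-4*t), -t^2*exp(-4*t) + t*exp(-4*t), t^2*exp(-4*t)/2]
  [4*t*exp(-4*t), -2*t*exp(-4*t) + exp(-4*t), t*exp(-4*t)]
  [-8*t^2*exp(-4*t) + 8*t*exp(-4*t), 4*t^2*exp(-4*t) - 8*t*exp(-4*t), -2*t^2*exp(-4*t) + 2*t*exp(-4*t) + exp(-4*t)]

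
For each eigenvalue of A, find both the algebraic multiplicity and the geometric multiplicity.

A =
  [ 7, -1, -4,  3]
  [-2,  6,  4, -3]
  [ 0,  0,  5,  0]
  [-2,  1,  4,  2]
λ = 5: alg = 4, geom = 3

Step 1 — factor the characteristic polynomial to read off the algebraic multiplicities:
  χ_A(x) = (x - 5)^4

Step 2 — compute geometric multiplicities via the rank-nullity identity g(λ) = n − rank(A − λI):
  rank(A − (5)·I) = 1, so dim ker(A − (5)·I) = n − 1 = 3

Summary:
  λ = 5: algebraic multiplicity = 4, geometric multiplicity = 3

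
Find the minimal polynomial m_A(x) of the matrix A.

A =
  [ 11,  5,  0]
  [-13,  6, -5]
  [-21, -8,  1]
x^3 - 18*x^2 + 108*x - 216

The characteristic polynomial is χ_A(x) = (x - 6)^3, so the eigenvalues are known. The minimal polynomial is
  m_A(x) = Π_λ (x − λ)^{k_λ}
where k_λ is the size of the *largest* Jordan block for λ (equivalently, the smallest k with (A − λI)^k v = 0 for every generalised eigenvector v of λ).

  λ = 6: largest Jordan block has size 3, contributing (x − 6)^3

So m_A(x) = (x - 6)^3 = x^3 - 18*x^2 + 108*x - 216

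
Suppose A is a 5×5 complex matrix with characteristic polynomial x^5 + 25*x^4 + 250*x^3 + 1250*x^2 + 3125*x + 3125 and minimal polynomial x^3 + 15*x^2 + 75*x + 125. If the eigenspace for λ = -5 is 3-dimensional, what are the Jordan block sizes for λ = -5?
Block sizes for λ = -5: [3, 1, 1]

Step 1 — from the characteristic polynomial, algebraic multiplicity of λ = -5 is 5. From dim ker(A − (-5)·I) = 3, there are exactly 3 Jordan blocks for λ = -5.
Step 2 — from the minimal polynomial, the factor (x + 5)^3 tells us the largest block for λ = -5 has size 3.
Step 3 — with total size 5, 3 blocks, and largest block 3, the block sizes (in nonincreasing order) are [3, 1, 1].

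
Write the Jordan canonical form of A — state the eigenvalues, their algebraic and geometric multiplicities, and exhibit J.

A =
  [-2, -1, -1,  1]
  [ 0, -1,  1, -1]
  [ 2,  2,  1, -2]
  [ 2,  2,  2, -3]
J_1(-2) ⊕ J_2(-1) ⊕ J_1(-1)

The characteristic polynomial is
  det(x·I − A) = x^4 + 5*x^3 + 9*x^2 + 7*x + 2 = (x + 1)^3*(x + 2)

Eigenvalues and multiplicities (the geometric multiplicity of λ is n − rank(A − λI), which equals the number of Jordan blocks for λ):
  λ = -2: algebraic multiplicity = 1, geometric multiplicity = 1
  λ = -1: algebraic multiplicity = 3, geometric multiplicity = 2

Determining the block sizes for each eigenvalue:
  λ = -2: one block (gm = 1), so the single block has size am = 1 → block sizes [1]
  λ = -1: 2 blocks summing to 3 forces exactly one block of size 2 and the rest size 1 → block sizes [2, 1]

Assembling the blocks gives a Jordan form
J =
  [-2,  0,  0,  0]
  [ 0, -1,  1,  0]
  [ 0,  0, -1,  0]
  [ 0,  0,  0, -1]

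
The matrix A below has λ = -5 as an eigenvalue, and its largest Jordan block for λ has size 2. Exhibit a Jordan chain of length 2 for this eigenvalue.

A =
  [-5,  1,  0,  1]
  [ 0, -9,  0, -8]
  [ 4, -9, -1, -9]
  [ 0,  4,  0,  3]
A Jordan chain for λ = -5 of length 2:
v_1 = (1, 0, -1, 0)ᵀ
v_2 = (2, 2, 0, -1)ᵀ

Let N = A − (-5)·I. We want v_2 with N^2 v_2 = 0 but N^1 v_2 ≠ 0; then v_{j-1} := N · v_j for j = 2, …, 2.

Pick v_2 = (2, 2, 0, -1)ᵀ.
Then v_1 = N · v_2 = (1, 0, -1, 0)ᵀ.

Sanity check: (A − (-5)·I) v_1 = (0, 0, 0, 0)ᵀ = 0. ✓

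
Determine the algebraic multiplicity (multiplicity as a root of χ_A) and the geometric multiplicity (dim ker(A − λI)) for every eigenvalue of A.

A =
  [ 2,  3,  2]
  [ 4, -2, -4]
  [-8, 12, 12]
λ = 4: alg = 3, geom = 2

Step 1 — factor the characteristic polynomial to read off the algebraic multiplicities:
  χ_A(x) = (x - 4)^3

Step 2 — compute geometric multiplicities via the rank-nullity identity g(λ) = n − rank(A − λI):
  rank(A − (4)·I) = 1, so dim ker(A − (4)·I) = n − 1 = 2

Summary:
  λ = 4: algebraic multiplicity = 3, geometric multiplicity = 2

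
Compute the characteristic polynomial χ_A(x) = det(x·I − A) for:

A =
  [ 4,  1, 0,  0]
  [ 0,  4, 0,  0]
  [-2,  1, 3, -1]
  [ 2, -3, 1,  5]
x^4 - 16*x^3 + 96*x^2 - 256*x + 256

Expanding det(x·I − A) (e.g. by cofactor expansion or by noting that A is similar to its Jordan form J, which has the same characteristic polynomial as A) gives
  χ_A(x) = x^4 - 16*x^3 + 96*x^2 - 256*x + 256
which factors as (x - 4)^4. The eigenvalues (with algebraic multiplicities) are λ = 4 with multiplicity 4.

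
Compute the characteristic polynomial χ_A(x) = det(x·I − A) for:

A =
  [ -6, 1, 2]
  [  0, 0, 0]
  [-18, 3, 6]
x^3

Expanding det(x·I − A) (e.g. by cofactor expansion or by noting that A is similar to its Jordan form J, which has the same characteristic polynomial as A) gives
  χ_A(x) = x^3
which factors as x^3. The eigenvalues (with algebraic multiplicities) are λ = 0 with multiplicity 3.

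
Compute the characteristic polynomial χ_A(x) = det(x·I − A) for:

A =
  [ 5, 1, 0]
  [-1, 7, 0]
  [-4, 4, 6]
x^3 - 18*x^2 + 108*x - 216

Expanding det(x·I − A) (e.g. by cofactor expansion or by noting that A is similar to its Jordan form J, which has the same characteristic polynomial as A) gives
  χ_A(x) = x^3 - 18*x^2 + 108*x - 216
which factors as (x - 6)^3. The eigenvalues (with algebraic multiplicities) are λ = 6 with multiplicity 3.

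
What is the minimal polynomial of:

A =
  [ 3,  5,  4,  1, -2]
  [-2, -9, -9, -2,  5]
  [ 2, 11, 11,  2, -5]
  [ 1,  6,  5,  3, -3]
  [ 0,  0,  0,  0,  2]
x^2 - 4*x + 4

The characteristic polynomial is χ_A(x) = (x - 2)^5, so the eigenvalues are known. The minimal polynomial is
  m_A(x) = Π_λ (x − λ)^{k_λ}
where k_λ is the size of the *largest* Jordan block for λ (equivalently, the smallest k with (A − λI)^k v = 0 for every generalised eigenvector v of λ).

  λ = 2: largest Jordan block has size 2, contributing (x − 2)^2

So m_A(x) = (x - 2)^2 = x^2 - 4*x + 4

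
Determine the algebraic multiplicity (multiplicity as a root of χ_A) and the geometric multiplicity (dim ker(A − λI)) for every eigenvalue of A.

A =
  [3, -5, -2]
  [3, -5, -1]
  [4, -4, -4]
λ = -2: alg = 3, geom = 1

Step 1 — factor the characteristic polynomial to read off the algebraic multiplicities:
  χ_A(x) = (x + 2)^3

Step 2 — compute geometric multiplicities via the rank-nullity identity g(λ) = n − rank(A − λI):
  rank(A − (-2)·I) = 2, so dim ker(A − (-2)·I) = n − 2 = 1

Summary:
  λ = -2: algebraic multiplicity = 3, geometric multiplicity = 1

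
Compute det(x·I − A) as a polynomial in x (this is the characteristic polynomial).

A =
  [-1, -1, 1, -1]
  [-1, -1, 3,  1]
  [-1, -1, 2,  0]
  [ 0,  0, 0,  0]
x^4

Expanding det(x·I − A) (e.g. by cofactor expansion or by noting that A is similar to its Jordan form J, which has the same characteristic polynomial as A) gives
  χ_A(x) = x^4
which factors as x^4. The eigenvalues (with algebraic multiplicities) are λ = 0 with multiplicity 4.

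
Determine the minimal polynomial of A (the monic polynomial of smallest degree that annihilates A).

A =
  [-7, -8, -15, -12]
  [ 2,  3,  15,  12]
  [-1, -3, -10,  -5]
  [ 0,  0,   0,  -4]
x^4 + 18*x^3 + 121*x^2 + 360*x + 400

The characteristic polynomial is χ_A(x) = (x + 4)^2*(x + 5)^2, so the eigenvalues are known. The minimal polynomial is
  m_A(x) = Π_λ (x − λ)^{k_λ}
where k_λ is the size of the *largest* Jordan block for λ (equivalently, the smallest k with (A − λI)^k v = 0 for every generalised eigenvector v of λ).

  λ = -5: largest Jordan block has size 2, contributing (x + 5)^2
  λ = -4: largest Jordan block has size 2, contributing (x + 4)^2

So m_A(x) = (x + 4)^2*(x + 5)^2 = x^4 + 18*x^3 + 121*x^2 + 360*x + 400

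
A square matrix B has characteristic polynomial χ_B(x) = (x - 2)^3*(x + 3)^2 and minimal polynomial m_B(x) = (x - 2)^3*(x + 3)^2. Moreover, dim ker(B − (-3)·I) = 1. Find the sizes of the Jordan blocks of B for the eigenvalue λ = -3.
Block sizes for λ = -3: [2]

Step 1 — from the characteristic polynomial, algebraic multiplicity of λ = -3 is 2. From dim ker(B − (-3)·I) = 1, there are exactly 1 Jordan blocks for λ = -3.
Step 2 — from the minimal polynomial, the factor (x + 3)^2 tells us the largest block for λ = -3 has size 2.
Step 3 — with total size 2, 1 blocks, and largest block 2, the block sizes (in nonincreasing order) are [2].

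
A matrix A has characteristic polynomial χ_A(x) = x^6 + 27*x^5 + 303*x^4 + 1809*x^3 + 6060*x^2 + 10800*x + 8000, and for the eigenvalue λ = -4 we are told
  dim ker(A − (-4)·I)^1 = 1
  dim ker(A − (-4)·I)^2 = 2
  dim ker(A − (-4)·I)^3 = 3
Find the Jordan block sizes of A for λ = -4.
Block sizes for λ = -4: [3]

From the dimensions of kernels of powers, the number of Jordan blocks of size at least j is d_j − d_{j−1} where d_j = dim ker(N^j) (with d_0 = 0). Computing the differences gives [1, 1, 1].
The number of blocks of size exactly k is (#blocks of size ≥ k) − (#blocks of size ≥ k + 1), so the partition is: 1 block(s) of size 3.
In nonincreasing order the block sizes are [3].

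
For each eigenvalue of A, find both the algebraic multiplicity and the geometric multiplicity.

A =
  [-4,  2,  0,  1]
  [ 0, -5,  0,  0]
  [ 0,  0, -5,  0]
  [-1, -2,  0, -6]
λ = -5: alg = 4, geom = 3

Step 1 — factor the characteristic polynomial to read off the algebraic multiplicities:
  χ_A(x) = (x + 5)^4

Step 2 — compute geometric multiplicities via the rank-nullity identity g(λ) = n − rank(A − λI):
  rank(A − (-5)·I) = 1, so dim ker(A − (-5)·I) = n − 1 = 3

Summary:
  λ = -5: algebraic multiplicity = 4, geometric multiplicity = 3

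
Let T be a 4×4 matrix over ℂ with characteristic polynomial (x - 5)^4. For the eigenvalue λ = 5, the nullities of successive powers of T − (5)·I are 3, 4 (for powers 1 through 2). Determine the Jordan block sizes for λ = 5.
Block sizes for λ = 5: [2, 1, 1]

From the dimensions of kernels of powers, the number of Jordan blocks of size at least j is d_j − d_{j−1} where d_j = dim ker(N^j) (with d_0 = 0). Computing the differences gives [3, 1].
The number of blocks of size exactly k is (#blocks of size ≥ k) − (#blocks of size ≥ k + 1), so the partition is: 2 block(s) of size 1, 1 block(s) of size 2.
In nonincreasing order the block sizes are [2, 1, 1].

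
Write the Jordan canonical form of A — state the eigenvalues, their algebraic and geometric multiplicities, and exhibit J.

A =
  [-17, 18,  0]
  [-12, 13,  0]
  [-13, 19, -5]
J_2(-5) ⊕ J_1(1)

The characteristic polynomial is
  det(x·I − A) = x^3 + 9*x^2 + 15*x - 25 = (x - 1)*(x + 5)^2

Eigenvalues and multiplicities (the geometric multiplicity of λ is n − rank(A − λI), which equals the number of Jordan blocks for λ):
  λ = -5: algebraic multiplicity = 2, geometric multiplicity = 1
  λ = 1: algebraic multiplicity = 1, geometric multiplicity = 1

Determining the block sizes for each eigenvalue:
  λ = -5: one block (gm = 1), so the single block has size am = 2 → block sizes [2]
  λ = 1: one block (gm = 1), so the single block has size am = 1 → block sizes [1]

Assembling the blocks gives a Jordan form
J =
  [-5,  1, 0]
  [ 0, -5, 0]
  [ 0,  0, 1]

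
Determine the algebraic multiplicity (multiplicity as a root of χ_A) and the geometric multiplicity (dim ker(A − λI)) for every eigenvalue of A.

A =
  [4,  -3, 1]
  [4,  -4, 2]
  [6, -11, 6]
λ = 2: alg = 3, geom = 1

Step 1 — factor the characteristic polynomial to read off the algebraic multiplicities:
  χ_A(x) = (x - 2)^3

Step 2 — compute geometric multiplicities via the rank-nullity identity g(λ) = n − rank(A − λI):
  rank(A − (2)·I) = 2, so dim ker(A − (2)·I) = n − 2 = 1

Summary:
  λ = 2: algebraic multiplicity = 3, geometric multiplicity = 1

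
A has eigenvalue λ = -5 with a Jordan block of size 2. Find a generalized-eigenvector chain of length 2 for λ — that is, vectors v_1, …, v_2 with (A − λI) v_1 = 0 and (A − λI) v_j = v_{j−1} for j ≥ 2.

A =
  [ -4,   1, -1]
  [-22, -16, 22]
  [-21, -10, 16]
A Jordan chain for λ = -5 of length 2:
v_1 = (-1, 0, -1)ᵀ
v_2 = (1, -2, 0)ᵀ

Let N = A − (-5)·I. We want v_2 with N^2 v_2 = 0 but N^1 v_2 ≠ 0; then v_{j-1} := N · v_j for j = 2, …, 2.

Pick v_2 = (1, -2, 0)ᵀ.
Then v_1 = N · v_2 = (-1, 0, -1)ᵀ.

Sanity check: (A − (-5)·I) v_1 = (0, 0, 0)ᵀ = 0. ✓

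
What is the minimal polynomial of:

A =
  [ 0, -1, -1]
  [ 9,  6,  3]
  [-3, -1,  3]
x^3 - 9*x^2 + 27*x - 27

The characteristic polynomial is χ_A(x) = (x - 3)^3, so the eigenvalues are known. The minimal polynomial is
  m_A(x) = Π_λ (x − λ)^{k_λ}
where k_λ is the size of the *largest* Jordan block for λ (equivalently, the smallest k with (A − λI)^k v = 0 for every generalised eigenvector v of λ).

  λ = 3: largest Jordan block has size 3, contributing (x − 3)^3

So m_A(x) = (x - 3)^3 = x^3 - 9*x^2 + 27*x - 27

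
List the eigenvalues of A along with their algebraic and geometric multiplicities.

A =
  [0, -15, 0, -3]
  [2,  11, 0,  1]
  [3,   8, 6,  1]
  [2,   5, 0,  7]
λ = 6: alg = 4, geom = 2

Step 1 — factor the characteristic polynomial to read off the algebraic multiplicities:
  χ_A(x) = (x - 6)^4

Step 2 — compute geometric multiplicities via the rank-nullity identity g(λ) = n − rank(A − λI):
  rank(A − (6)·I) = 2, so dim ker(A − (6)·I) = n − 2 = 2

Summary:
  λ = 6: algebraic multiplicity = 4, geometric multiplicity = 2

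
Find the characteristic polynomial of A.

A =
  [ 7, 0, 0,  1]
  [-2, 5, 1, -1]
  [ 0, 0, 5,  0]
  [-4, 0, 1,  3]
x^4 - 20*x^3 + 150*x^2 - 500*x + 625

Expanding det(x·I − A) (e.g. by cofactor expansion or by noting that A is similar to its Jordan form J, which has the same characteristic polynomial as A) gives
  χ_A(x) = x^4 - 20*x^3 + 150*x^2 - 500*x + 625
which factors as (x - 5)^4. The eigenvalues (with algebraic multiplicities) are λ = 5 with multiplicity 4.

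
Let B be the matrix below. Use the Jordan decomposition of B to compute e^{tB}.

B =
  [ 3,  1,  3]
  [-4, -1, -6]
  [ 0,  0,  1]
e^{tB} =
  [2*t*exp(t) + exp(t), t*exp(t), 3*t*exp(t)]
  [-4*t*exp(t), -2*t*exp(t) + exp(t), -6*t*exp(t)]
  [0, 0, exp(t)]

Strategy: write B = P · J · P⁻¹ where J is a Jordan canonical form, so e^{tB} = P · e^{tJ} · P⁻¹, and e^{tJ} can be computed block-by-block.

B has Jordan form
J =
  [1, 1, 0]
  [0, 1, 0]
  [0, 0, 1]
(up to reordering of blocks).

Per-block formulas:
  For a 1×1 block at λ = 1: exp(t · [1]) = [e^(1t)].
  For a 2×2 Jordan block J_2(1): exp(t · J_2(1)) = e^(1t)·(I + t·N), where N is the 2×2 nilpotent shift.

After assembling e^{tJ} and conjugating by P, we get:

e^{tB} =
  [2*t*exp(t) + exp(t), t*exp(t), 3*t*exp(t)]
  [-4*t*exp(t), -2*t*exp(t) + exp(t), -6*t*exp(t)]
  [0, 0, exp(t)]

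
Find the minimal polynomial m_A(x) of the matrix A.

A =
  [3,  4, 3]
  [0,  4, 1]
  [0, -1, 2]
x^3 - 9*x^2 + 27*x - 27

The characteristic polynomial is χ_A(x) = (x - 3)^3, so the eigenvalues are known. The minimal polynomial is
  m_A(x) = Π_λ (x − λ)^{k_λ}
where k_λ is the size of the *largest* Jordan block for λ (equivalently, the smallest k with (A − λI)^k v = 0 for every generalised eigenvector v of λ).

  λ = 3: largest Jordan block has size 3, contributing (x − 3)^3

So m_A(x) = (x - 3)^3 = x^3 - 9*x^2 + 27*x - 27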